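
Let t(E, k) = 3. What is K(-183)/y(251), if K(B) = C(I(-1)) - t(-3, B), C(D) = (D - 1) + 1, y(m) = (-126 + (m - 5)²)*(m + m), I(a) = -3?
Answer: -1/5052630 ≈ -1.9792e-7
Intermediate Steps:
y(m) = 2*m*(-126 + (-5 + m)²) (y(m) = (-126 + (-5 + m)²)*(2*m) = 2*m*(-126 + (-5 + m)²))
C(D) = D (C(D) = (-1 + D) + 1 = D)
K(B) = -6 (K(B) = -3 - 1*3 = -3 - 3 = -6)
K(-183)/y(251) = -6*1/(502*(-126 + (-5 + 251)²)) = -6*1/(502*(-126 + 246²)) = -6*1/(502*(-126 + 60516)) = -6/(2*251*60390) = -6/30315780 = -6*1/30315780 = -1/5052630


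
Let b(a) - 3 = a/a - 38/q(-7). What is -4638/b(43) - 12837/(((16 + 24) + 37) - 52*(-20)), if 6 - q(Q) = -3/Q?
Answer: 100316562/61435 ≈ 1632.9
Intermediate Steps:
q(Q) = 6 + 3/Q (q(Q) = 6 - (-3)/Q = 6 + 3/Q)
b(a) = -110/39 (b(a) = 3 + (a/a - 38/(6 + 3/(-7))) = 3 + (1 - 38/(6 + 3*(-1/7))) = 3 + (1 - 38/(6 - 3/7)) = 3 + (1 - 38/39/7) = 3 + (1 - 38*7/39) = 3 + (1 - 266/39) = 3 - 227/39 = -110/39)
-4638/b(43) - 12837/(((16 + 24) + 37) - 52*(-20)) = -4638/(-110/39) - 12837/(((16 + 24) + 37) - 52*(-20)) = -4638*(-39/110) - 12837/((40 + 37) + 1040) = 90441/55 - 12837/(77 + 1040) = 90441/55 - 12837/1117 = 100316562/61435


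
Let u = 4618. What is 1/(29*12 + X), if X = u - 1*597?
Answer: 1/4369 ≈ 0.00022889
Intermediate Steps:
X = 4021 (X = 4618 - 1*597 = 4618 - 597 = 4021)
1/(29*12 + X) = 1/(29*12 + 4021) = 1/(348 + 4021) = 1/4369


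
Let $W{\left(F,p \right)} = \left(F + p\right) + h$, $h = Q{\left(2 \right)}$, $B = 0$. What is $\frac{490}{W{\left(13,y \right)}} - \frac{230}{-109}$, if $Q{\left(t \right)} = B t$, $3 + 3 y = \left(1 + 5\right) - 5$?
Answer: $\frac{168740}{4033} \approx 41.84$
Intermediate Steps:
$y = - \frac{2}{3}$ ($y = -1 + \frac{\left(1 + 5\right) - 5}{3} = -1 + \frac{6 - 5}{3} = -1 + \frac{1}{3} \cdot 1 = -1 + \frac{1}{3} = - \frac{2}{3} \approx -0.66667$)
$Q{\left(t \right)} = 0$ ($Q{\left(t \right)} = 0 t = 0$)
$h = 0$
$W{\left(F,p \right)} = F + p$ ($W{\left(F,p \right)} = \left(F + p\right) + 0 = F + p$)
$\frac{490}{W{\left(13,y \right)}} - \frac{230}{-109} = \frac{490}{13 - \frac{2}{3}} - \frac{230}{-109} = \frac{490}{\frac{37}{3}} - - \frac{230}{109} = 490 \cdot \frac{3}{37} + \frac{230}{109} = \frac{1470}{37} + \frac{230}{109} = \frac{168740}{4033}$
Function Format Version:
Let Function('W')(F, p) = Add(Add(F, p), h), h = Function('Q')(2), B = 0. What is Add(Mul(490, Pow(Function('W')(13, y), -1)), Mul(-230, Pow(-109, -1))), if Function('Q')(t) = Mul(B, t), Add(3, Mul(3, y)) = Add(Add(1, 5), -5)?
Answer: Rational(168740, 4033) ≈ 41.840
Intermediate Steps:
y = Rational(-2, 3) (y = Add(-1, Mul(Rational(1, 3), Add(Add(1, 5), -5))) = Add(-1, Mul(Rational(1, 3), Add(6, -5))) = Add(-1, Mul(Rational(1, 3), 1)) = Add(-1, Rational(1, 3)) = Rational(-2, 3) ≈ -0.66667)
Function('Q')(t) = 0 (Function('Q')(t) = Mul(0, t) = 0)
h = 0
Function('W')(F, p) = Add(F, p) (Function('W')(F, p) = Add(Add(F, p), 0) = Add(F, p))
Add(Mul(490, Pow(Function('W')(13, y), -1)), Mul(-230, Pow(-109, -1))) = Add(Mul(490, Pow(Add(13, Rational(-2, 3)), -1)), Mul(-230, Pow(-109, -1))) = Add(Mul(490, Pow(Rational(37, 3), -1)), Mul(-230, Rational(-1, 109))) = Add(Mul(490, Rational(3, 37)), Rational(230, 109)) = Add(Rational(1470, 37), Rational(230, 109)) = Rational(168740, 4033)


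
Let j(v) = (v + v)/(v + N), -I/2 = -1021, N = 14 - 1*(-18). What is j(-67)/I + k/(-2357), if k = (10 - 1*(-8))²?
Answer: -11420221/84227395 ≈ -0.13559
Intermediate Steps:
N = 32 (N = 14 + 18 = 32)
I = 2042 (I = -2*(-1021) = 2042)
k = 324 (k = (10 + 8)² = 18² = 324)
j(v) = 2*v/(32 + v) (j(v) = (v + v)/(v + 32) = (2*v)/(32 + v) = 2*v/(32 + v))
j(-67)/I + k/(-2357) = (2*(-67)/(32 - 67))/2042 + 324/(-2357) = (2*(-67)/(-35))*(1/2042) + 324*(-1/2357) = (2*(-67)*(-1/35))*(1/2042) - 324/2357 = (134/35)*(1/2042) - 324/2357 = 67/35735 - 324/2357 = -11420221/84227395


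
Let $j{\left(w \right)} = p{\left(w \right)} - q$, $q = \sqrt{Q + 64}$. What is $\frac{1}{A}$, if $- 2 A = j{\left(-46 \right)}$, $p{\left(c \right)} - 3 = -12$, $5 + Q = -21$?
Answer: $\frac{18}{43} - \frac{2 \sqrt{38}}{43} \approx 0.13189$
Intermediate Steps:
$Q = -26$ ($Q = -5 - 21 = -26$)
$p{\left(c \right)} = -9$ ($p{\left(c \right)} = 3 - 12 = -9$)
$q = \sqrt{38}$ ($q = \sqrt{-26 + 64} = \sqrt{38} \approx 6.1644$)
$j{\left(w \right)} = -9 - \sqrt{38}$
$A = \frac{9}{2} + \frac{\sqrt{38}}{2}$ ($A = - \frac{-9 - \sqrt{38}}{2} = \frac{9}{2} + \frac{\sqrt{38}}{2} \approx 7.5822$)
$\frac{1}{A} = \frac{1}{\frac{9}{2} + \frac{\sqrt{38}}{2}}$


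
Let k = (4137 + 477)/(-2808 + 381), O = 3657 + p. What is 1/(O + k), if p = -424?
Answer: 809/2613959 ≈ 0.00030949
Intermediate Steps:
O = 3233 (O = 3657 - 424 = 3233)
k = -1538/809 (k = 4614/(-2427) = 4614*(-1/2427) = -1538/809 ≈ -1.9011)
1/(O + k) = 1/(3233 - 1538/809) = 1/(2613959/809) = 809/2613959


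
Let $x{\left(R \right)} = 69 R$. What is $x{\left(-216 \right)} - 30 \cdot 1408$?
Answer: $-57144$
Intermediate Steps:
$x{\left(-216 \right)} - 30 \cdot 1408 = 69 \left(-216\right) - 30 \cdot 1408 = -14904 - 42240 = -57144$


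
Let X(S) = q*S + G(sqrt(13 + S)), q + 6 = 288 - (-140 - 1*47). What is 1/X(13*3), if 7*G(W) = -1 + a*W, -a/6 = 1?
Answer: 224063/4098303856 + 21*sqrt(13)/4098303856 ≈ 5.4691e-5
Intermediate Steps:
a = -6 (a = -6*1 = -6)
G(W) = -1/7 - 6*W/7 (G(W) = (-1 - 6*W)/7 = -1/7 - 6*W/7)
q = 469 (q = -6 + (288 - (-140 - 1*47)) = -6 + (288 - (-140 - 47)) = -6 + (288 - 1*(-187)) = -6 + (288 + 187) = -6 + 475 = 469)
X(S) = -1/7 + 469*S - 6*sqrt(13 + S)/7 (X(S) = 469*S + (-1/7 - 6*sqrt(13 + S)/7) = -1/7 + 469*S - 6*sqrt(13 + S)/7)
1/X(13*3) = 1/(-1/7 + 469*(13*3) - 6*sqrt(13 + 13*3)/7) = 1/(-1/7 + 469*39 - 6*sqrt(13 + 39)/7) = 1/(-1/7 + 18291 - 12*sqrt(13)/7) = 1/(128036/7 - 12*sqrt(13)/7)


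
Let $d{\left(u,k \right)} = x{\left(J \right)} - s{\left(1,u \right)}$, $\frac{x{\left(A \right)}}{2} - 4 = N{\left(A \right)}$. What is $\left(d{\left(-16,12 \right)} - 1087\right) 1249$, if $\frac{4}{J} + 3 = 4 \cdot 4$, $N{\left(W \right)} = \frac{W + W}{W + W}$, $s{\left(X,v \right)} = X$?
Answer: $-1346422$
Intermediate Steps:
$N{\left(W \right)} = 1$ ($N{\left(W \right)} = \frac{2 W}{2 W} = 2 W \frac{1}{2 W} = 1$)
$J = \frac{4}{13}$ ($J = \frac{4}{-3 + 4 \cdot 4} = \frac{4}{-3 + 16} = \frac{4}{13} \approx 0.30769$)
$x{\left(A \right)} = 10$ ($x{\left(A \right)} = 8 + 2 \cdot 1 = 8 + 2 = 10$)
$d{\left(u,k \right)} = 9$ ($d{\left(u,k \right)} = 10 - 1 = 9$)
$\left(d{\left(-16,12 \right)} - 1087\right) 1249 = \left(9 - 1087\right) 1249 = \left(-1078\right) 1249 = -1346422$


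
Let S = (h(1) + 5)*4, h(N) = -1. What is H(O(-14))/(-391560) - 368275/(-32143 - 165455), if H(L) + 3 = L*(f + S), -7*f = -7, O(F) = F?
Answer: 8013854451/4298415160 ≈ 1.8644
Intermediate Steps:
S = 16 (S = (-1 + 5)*4 = 4*4 = 16)
f = 1 (f = -⅐*(-7) = 1)
H(L) = -3 + 17*L (H(L) = -3 + L*(1 + 16) = -3 + L*17 = -3 + 17*L)
H(O(-14))/(-391560) - 368275/(-32143 - 165455) = (-3 + 17*(-14))/(-391560) - 368275/(-32143 - 165455) = (-3 - 238)*(-1/391560) - 368275/(-197598) = -241*(-1/391560) - 368275*(-1/197598) = 241/391560 + 368275/197598 = 8013854451/4298415160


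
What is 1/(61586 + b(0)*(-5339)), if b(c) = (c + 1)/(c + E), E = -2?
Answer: 2/128511 ≈ 1.5563e-5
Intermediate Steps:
b(c) = (1 + c)/(-2 + c) (b(c) = (c + 1)/(c - 2) = (1 + c)/(-2 + c))
1/(61586 + b(0)*(-5339)) = 1/(61586 + ((1 + 0)/(-2 + 0))*(-5339)) = 1/(61586 + (1/(-2))*(-5339)) = 1/(61586 - 1/2*1*(-5339)) = 1/(61586 - 1/2*(-5339)) = 1/(61586 + 5339/2) = 1/(128511/2) = 2/128511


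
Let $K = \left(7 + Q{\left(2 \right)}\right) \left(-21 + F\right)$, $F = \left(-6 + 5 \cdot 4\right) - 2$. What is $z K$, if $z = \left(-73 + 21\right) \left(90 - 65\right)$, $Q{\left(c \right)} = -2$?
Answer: $58500$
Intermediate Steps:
$F = 12$ ($F = \left(-6 + 20\right) - 2 = 14 - 2 = 12$)
$K = -45$ ($K = \left(7 - 2\right) \left(-21 + 12\right) = 5 \left(-9\right) = -45$)
$z = -1300$ ($z = \left(-52\right) 25 = -1300$)
$z K = \left(-1300\right) \left(-45\right) = 58500$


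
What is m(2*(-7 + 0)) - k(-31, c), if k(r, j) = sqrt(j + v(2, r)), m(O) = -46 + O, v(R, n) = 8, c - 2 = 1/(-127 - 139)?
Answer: -60 - sqrt(707294)/266 ≈ -63.162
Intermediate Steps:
c = 531/266 (c = 2 + 1/(-127 - 139) = 2 + 1/(-266) = 2 - 1/266 = 531/266 ≈ 1.9962)
k(r, j) = sqrt(8 + j) (k(r, j) = sqrt(j + 8) = sqrt(8 + j))
m(2*(-7 + 0)) - k(-31, c) = (-46 + 2*(-7 + 0)) - sqrt(8 + 531/266) = (-46 + 2*(-7)) - sqrt(2659/266) = (-46 - 14) - sqrt(707294)/266 = -60 - sqrt(707294)/266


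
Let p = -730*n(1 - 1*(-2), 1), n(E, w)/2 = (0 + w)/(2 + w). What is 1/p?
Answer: -3/1460 ≈ -0.0020548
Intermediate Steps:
n(E, w) = 2*w/(2 + w) (n(E, w) = 2*((0 + w)/(2 + w)) = 2*(w/(2 + w)) = 2*w/(2 + w))
p = -1460/3 (p = -1460/(2 + 1) = -1460/3 ≈ -486.67)
1/p = 1/(-1460/3) = -3/1460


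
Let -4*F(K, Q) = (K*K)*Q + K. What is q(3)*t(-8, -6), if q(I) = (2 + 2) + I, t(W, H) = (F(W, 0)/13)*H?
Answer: -84/13 ≈ -6.4615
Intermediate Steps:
F(K, Q) = -K/4 - Q*K²/4 (F(K, Q) = -((K*K)*Q + K)/4 = -(K²*Q + K)/4 = -(Q*K² + K)/4 = -(K + Q*K²)/4 = -K/4 - Q*K²/4)
t(W, H) = -H*W/52 (t(W, H) = (-W*(1 + W*0)/4/13)*H = (-W*(1 + 0)/4*(1/13))*H = (-¼*W*1*(1/13))*H = (-W/4*(1/13))*H = (-W/52)*H = -H*W/52)
q(I) = 4 + I
q(3)*t(-8, -6) = (4 + 3)*(-1/52*(-6)*(-8)) = 7*(-12/13) = -84/13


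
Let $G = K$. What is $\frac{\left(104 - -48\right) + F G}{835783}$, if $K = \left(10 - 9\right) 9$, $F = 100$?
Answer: $\frac{1052}{835783} \approx 0.0012587$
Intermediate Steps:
$K = 9$ ($K = 1 \cdot 9 = 9$)
$G = 9$
$\frac{\left(104 - -48\right) + F G}{835783} = \frac{\left(104 - -48\right) + 100 \cdot 9}{835783} = \left(\left(104 + 48\right) + 900\right) \frac{1}{835783} = \left(152 + 900\right) \frac{1}{835783} = 1052 \cdot \frac{1}{835783} = \frac{1052}{835783}$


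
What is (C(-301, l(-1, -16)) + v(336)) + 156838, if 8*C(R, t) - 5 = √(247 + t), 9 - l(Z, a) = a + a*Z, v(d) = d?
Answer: 1257413/8 ≈ 1.5718e+5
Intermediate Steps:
l(Z, a) = 9 - a - Z*a (l(Z, a) = 9 - (a + a*Z) = 9 - (a + Z*a) = 9 + (-a - Z*a) = 9 - a - Z*a)
C(R, t) = 5/8 + √(247 + t)/8
(C(-301, l(-1, -16)) + v(336)) + 156838 = ((5/8 + √(247 + (9 - 1*(-16) - 1*(-1)*(-16)))/8) + 336) + 156838 = ((5/8 + √(247 + (9 + 16 - 16))/8) + 336) + 156838 = ((5/8 + √(247 + 9)/8) + 336) + 156838 = ((5/8 + √256/8) + 336) + 156838 = ((5/8 + (⅛)*16) + 336) + 156838 = ((5/8 + 2) + 336) + 156838 = (21/8 + 336) + 156838 = 2709/8 + 156838 = 1257413/8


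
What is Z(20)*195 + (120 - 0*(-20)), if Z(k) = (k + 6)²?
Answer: 131940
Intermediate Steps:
Z(k) = (6 + k)²
Z(20)*195 + (120 - 0*(-20)) = (6 + 20)²*195 + (120 - 0*(-20)) = 26²*195 + (120 - 1*0) = 676*195 + (120 + 0) = 131820 + 120 = 131940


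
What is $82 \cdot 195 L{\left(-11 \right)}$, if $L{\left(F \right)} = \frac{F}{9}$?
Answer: $- \frac{58630}{3} \approx -19543.0$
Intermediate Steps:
$L{\left(F \right)} = \frac{F}{9}$ ($L{\left(F \right)} = F \frac{1}{9} = \frac{F}{9}$)
$82 \cdot 195 L{\left(-11 \right)} = 82 \cdot 195 \cdot \frac{1}{9} \left(-11\right) = 15990 \left(- \frac{11}{9}\right) = - \frac{58630}{3}$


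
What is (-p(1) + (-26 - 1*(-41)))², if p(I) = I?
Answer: 196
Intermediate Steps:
(-p(1) + (-26 - 1*(-41)))² = (-1*1 + (-26 - 1*(-41)))² = (-1 + (-26 + 41))² = (-1 + 15)² = 14² = 196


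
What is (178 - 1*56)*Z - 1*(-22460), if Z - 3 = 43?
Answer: 28072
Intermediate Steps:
Z = 46 (Z = 3 + 43 = 46)
(178 - 1*56)*Z - 1*(-22460) = (178 - 1*56)*46 - 1*(-22460) = (178 - 56)*46 + 22460 = 122*46 + 22460 = 5612 + 22460 = 28072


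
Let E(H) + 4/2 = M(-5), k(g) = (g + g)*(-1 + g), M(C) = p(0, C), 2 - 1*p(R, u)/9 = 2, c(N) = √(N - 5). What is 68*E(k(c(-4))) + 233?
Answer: 97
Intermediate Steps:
c(N) = √(-5 + N)
p(R, u) = 0 (p(R, u) = 18 - 9*2 = 18 - 18 = 0)
M(C) = 0
k(g) = 2*g*(-1 + g) (k(g) = (2*g)*(-1 + g) = 2*g*(-1 + g))
E(H) = -2 (E(H) = -2 + 0 = -2)
68*E(k(c(-4))) + 233 = 68*(-2) + 233 = -136 + 233 = 97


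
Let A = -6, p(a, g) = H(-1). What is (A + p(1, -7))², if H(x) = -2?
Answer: 64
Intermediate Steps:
p(a, g) = -2
(A + p(1, -7))² = (-6 - 2)² = (-8)² = 64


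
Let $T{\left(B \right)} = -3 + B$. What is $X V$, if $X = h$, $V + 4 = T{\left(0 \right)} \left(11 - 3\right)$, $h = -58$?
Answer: $1624$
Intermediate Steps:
$V = -28$ ($V = -4 + \left(-3 + 0\right) \left(11 - 3\right) = -4 - 24 = -28$)
$X = -58$
$X V = \left(-58\right) \left(-28\right) = 1624$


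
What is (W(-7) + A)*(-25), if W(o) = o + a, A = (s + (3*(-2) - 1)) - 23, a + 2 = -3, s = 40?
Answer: 50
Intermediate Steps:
a = -5 (a = -2 - 3 = -5)
A = 10 (A = (40 + (3*(-2) - 1)) - 23 = (40 + (-6 - 1)) - 23 = (40 - 7) - 23 = 33 - 23 = 10)
W(o) = -5 + o (W(o) = o - 5 = -5 + o)
(W(-7) + A)*(-25) = ((-5 - 7) + 10)*(-25) = (-12 + 10)*(-25) = -2*(-25) = 50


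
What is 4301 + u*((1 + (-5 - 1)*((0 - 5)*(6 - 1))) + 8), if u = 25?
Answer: 8276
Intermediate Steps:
4301 + u*((1 + (-5 - 1)*((0 - 5)*(6 - 1))) + 8) = 4301 + 25*((1 + (-5 - 1)*((0 - 5)*(6 - 1))) + 8) = 4301 + 25*((1 - (-30)*5) + 8) = 4301 + 25*((1 - 6*(-25)) + 8) = 4301 + 25*((1 + 150) + 8) = 4301 + 25*(151 + 8) = 4301 + 25*159 = 4301 + 3975 = 8276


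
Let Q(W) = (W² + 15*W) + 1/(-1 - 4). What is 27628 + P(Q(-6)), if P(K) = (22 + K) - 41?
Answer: 137774/5 ≈ 27555.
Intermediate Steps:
Q(W) = -⅕ + W² + 15*W (Q(W) = (W² + 15*W) + 1/(-5) = (W² + 15*W) - ⅕ = -⅕ + W² + 15*W)
P(K) = -19 + K
27628 + P(Q(-6)) = 27628 + (-19 + (-⅕ + (-6)² + 15*(-6))) = 27628 + (-19 + (-⅕ + 36 - 90)) = 27628 + (-19 - 271/5) = 27628 - 366/5 = 137774/5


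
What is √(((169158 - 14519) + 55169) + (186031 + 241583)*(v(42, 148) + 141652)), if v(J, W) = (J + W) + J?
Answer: 2*√15167948646 ≈ 2.4632e+5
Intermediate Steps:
v(J, W) = W + 2*J
√(((169158 - 14519) + 55169) + (186031 + 241583)*(v(42, 148) + 141652)) = √(((169158 - 14519) + 55169) + (186031 + 241583)*((148 + 2*42) + 141652)) = √((154639 + 55169) + 427614*((148 + 84) + 141652)) = √(209808 + 427614*(232 + 141652)) = √(209808 + 427614*141884) = √(209808 + 60671584776) = √60671794584 = 2*√15167948646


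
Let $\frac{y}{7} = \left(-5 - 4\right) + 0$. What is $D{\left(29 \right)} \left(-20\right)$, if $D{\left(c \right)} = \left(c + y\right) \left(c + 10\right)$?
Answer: $26520$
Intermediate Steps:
$y = -63$ ($y = 7 \left(\left(-5 - 4\right) + 0\right) = 7 \left(-9 + 0\right) = 7 \left(-9\right) = -63$)
$D{\left(c \right)} = \left(-63 + c\right) \left(10 + c\right)$ ($D{\left(c \right)} = \left(c - 63\right) \left(c + 10\right) = \left(-63 + c\right) \left(10 + c\right)$)
$D{\left(29 \right)} \left(-20\right) = \left(-630 + 29^{2} - 1537\right) \left(-20\right) = \left(-630 + 841 - 1537\right) \left(-20\right) = \left(-1326\right) \left(-20\right) = 26520$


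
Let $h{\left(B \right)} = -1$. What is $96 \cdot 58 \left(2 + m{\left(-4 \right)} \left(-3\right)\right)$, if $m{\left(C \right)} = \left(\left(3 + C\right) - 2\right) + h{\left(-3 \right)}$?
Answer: $77952$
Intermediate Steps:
$m{\left(C \right)} = C$ ($m{\left(C \right)} = \left(\left(3 + C\right) - 2\right) - 1 = \left(1 + C\right) - 1 = C$)
$96 \cdot 58 \left(2 + m{\left(-4 \right)} \left(-3\right)\right) = 96 \cdot 58 \left(2 - -12\right) = 5568 \left(2 + 12\right) = 5568 \cdot 14 = 77952$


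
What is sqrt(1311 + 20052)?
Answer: sqrt(21363) ≈ 146.16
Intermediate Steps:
sqrt(1311 + 20052) = sqrt(21363)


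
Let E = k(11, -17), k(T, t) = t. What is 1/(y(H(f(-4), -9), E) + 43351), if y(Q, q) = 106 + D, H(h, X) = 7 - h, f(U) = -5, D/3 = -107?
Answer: 1/43136 ≈ 2.3182e-5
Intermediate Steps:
D = -321 (D = 3*(-107) = -321)
E = -17
y(Q, q) = -215 (y(Q, q) = 106 - 321 = -215)
1/(y(H(f(-4), -9), E) + 43351) = 1/(-215 + 43351) = 1/43136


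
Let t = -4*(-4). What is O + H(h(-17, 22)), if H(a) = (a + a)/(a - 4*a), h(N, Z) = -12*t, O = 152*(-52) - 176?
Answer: -24242/3 ≈ -8080.7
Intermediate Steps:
t = 16
O = -8080 (O = -7904 - 176 = -8080)
h(N, Z) = -192 (h(N, Z) = -12*16 = -192)
H(a) = -2/3 (H(a) = (2*a)/((-3*a)) = (2*a)*(-1/(3*a)) = -2/3)
O + H(h(-17, 22)) = -8080 - 2/3 = -24242/3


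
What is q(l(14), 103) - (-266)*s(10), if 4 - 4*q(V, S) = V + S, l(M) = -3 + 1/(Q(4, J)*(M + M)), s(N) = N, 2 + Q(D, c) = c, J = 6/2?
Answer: 295231/112 ≈ 2636.0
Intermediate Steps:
J = 3 (J = 6*(½) = 3)
Q(D, c) = -2 + c
l(M) = -3 + 1/(2*M) (l(M) = -3 + 1/((-2 + 3)*(M + M)) = -3 + 1/(1*(2*M)) = -3 + 1/(2*M))
q(V, S) = 1 - S/4 - V/4 (q(V, S) = 1 - (V + S)/4 = 1 - (S + V)/4 = 1 + (-S/4 - V/4) = 1 - S/4 - V/4)
q(l(14), 103) - (-266)*s(10) = (1 - ¼*103 - (-3 + (½)/14)/4) - (-266)*10 = (1 - 103/4 - (-3 + (½)*(1/14))/4) - 1*(-2660) = (1 - 103/4 - (-3 + 1/28)/4) + 2660 = (1 - 103/4 - ¼*(-83/28)) + 2660 = (1 - 103/4 + 83/112) + 2660 = -2689/112 + 2660 = 295231/112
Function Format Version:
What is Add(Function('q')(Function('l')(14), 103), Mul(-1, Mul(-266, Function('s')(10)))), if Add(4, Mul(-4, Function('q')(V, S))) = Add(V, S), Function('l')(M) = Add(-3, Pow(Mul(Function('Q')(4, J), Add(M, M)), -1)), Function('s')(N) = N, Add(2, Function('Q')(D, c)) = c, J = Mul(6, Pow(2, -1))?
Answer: Rational(295231, 112) ≈ 2636.0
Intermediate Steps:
J = 3 (J = Mul(6, Rational(1, 2)) = 3)
Function('Q')(D, c) = Add(-2, c)
Function('l')(M) = Add(-3, Mul(Rational(1, 2), Pow(M, -1))) (Function('l')(M) = Add(-3, Pow(Mul(Add(-2, 3), Add(M, M)), -1)) = Add(-3, Pow(Mul(1, Mul(2, M)), -1)) = Add(-3, Pow(Mul(2, M), -1)) = Add(-3, Mul(Rational(1, 2), Pow(M, -1))))
Function('q')(V, S) = Add(1, Mul(Rational(-1, 4), S), Mul(Rational(-1, 4), V)) (Function('q')(V, S) = Add(1, Mul(Rational(-1, 4), Add(V, S))) = Add(1, Mul(Rational(-1, 4), Add(S, V))) = Add(1, Add(Mul(Rational(-1, 4), S), Mul(Rational(-1, 4), V))) = Add(1, Mul(Rational(-1, 4), S), Mul(Rational(-1, 4), V)))
Add(Function('q')(Function('l')(14), 103), Mul(-1, Mul(-266, Function('s')(10)))) = Add(Add(1, Mul(Rational(-1, 4), 103), Mul(Rational(-1, 4), Add(-3, Mul(Rational(1, 2), Pow(14, -1))))), Mul(-1, Mul(-266, 10))) = Add(Add(1, Rational(-103, 4), Mul(Rational(-1, 4), Add(-3, Mul(Rational(1, 2), Rational(1, 14))))), Mul(-1, -2660)) = Add(Add(1, Rational(-103, 4), Mul(Rational(-1, 4), Add(-3, Rational(1, 28)))), 2660) = Add(Add(1, Rational(-103, 4), Mul(Rational(-1, 4), Rational(-83, 28))), 2660) = Add(Add(1, Rational(-103, 4), Rational(83, 112)), 2660) = Add(Rational(-2689, 112), 2660) = Rational(295231, 112)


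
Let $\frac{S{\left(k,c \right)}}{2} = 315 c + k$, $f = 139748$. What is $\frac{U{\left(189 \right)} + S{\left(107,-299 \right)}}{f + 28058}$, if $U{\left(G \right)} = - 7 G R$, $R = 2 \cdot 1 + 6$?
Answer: $- \frac{99370}{83903} \approx -1.1843$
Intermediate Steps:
$R = 8$ ($R = 2 + 6 = 8$)
$S{\left(k,c \right)} = 2 k + 630 c$ ($S{\left(k,c \right)} = 2 \left(315 c + k\right) = 2 \left(k + 315 c\right) = 2 k + 630 c$)
$U{\left(G \right)} = - 56 G$ ($U{\left(G \right)} = - 7 G 8 = - 56 G$)
$\frac{U{\left(189 \right)} + S{\left(107,-299 \right)}}{f + 28058} = \frac{\left(-56\right) 189 + \left(2 \cdot 107 + 630 \left(-299\right)\right)}{139748 + 28058} = \frac{-10584 + \left(214 - 188370\right)}{167806} = \left(-10584 - 188156\right) \frac{1}{167806} = \left(-198740\right) \frac{1}{167806} = - \frac{99370}{83903}$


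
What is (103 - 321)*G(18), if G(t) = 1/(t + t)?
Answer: -109/18 ≈ -6.0556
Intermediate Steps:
G(t) = 1/(2*t)
(103 - 321)*G(18) = (103 - 321)*((1/2)/18) = -109/18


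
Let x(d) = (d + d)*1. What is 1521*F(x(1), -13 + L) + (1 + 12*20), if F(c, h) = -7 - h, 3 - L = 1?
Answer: 6325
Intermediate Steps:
L = 2 (L = 3 - 1*1 = 3 - 1 = 2)
x(d) = 2*d (x(d) = (2*d)*1 = 2*d)
1521*F(x(1), -13 + L) + (1 + 12*20) = 1521*(-7 - (-13 + 2)) + (1 + 12*20) = 1521*(-7 - 1*(-11)) + (1 + 240) = 1521*(-7 + 11) + 241 = 1521*4 + 241 = 6084 + 241 = 6325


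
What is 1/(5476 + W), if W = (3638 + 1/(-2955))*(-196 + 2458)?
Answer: 985/8111111766 ≈ 1.2144e-7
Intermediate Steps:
W = 8105717906/985 (W = (3638 - 1/2955)*2262 = (10750289/2955)*2262 = 8105717906/985 ≈ 8.2292e+6)
1/(5476 + W) = 1/(5476 + 8105717906/985) = 1/(8111111766/985) = 985/8111111766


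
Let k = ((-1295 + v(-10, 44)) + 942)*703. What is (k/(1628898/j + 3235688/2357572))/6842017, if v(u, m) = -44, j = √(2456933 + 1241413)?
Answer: 158337572161422217307/2029082596053379345452698543 - 14517793493709256669*√3698346/579737884586679812986485298 ≈ -4.8080e-5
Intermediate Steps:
j = √3698346 ≈ 1923.1
k = -279091 (k = ((-1295 - 44) + 942)*703 = (-1339 + 942)*703 = -397*703 = -279091)
(k/(1628898/j + 3235688/2357572))/6842017 = -279091/(1628898/(√3698346) + 3235688/2357572)/6842017 = -279091/(1628898*(√3698346/3698346) + 3235688*(1/2357572))*(1/6842017) = -279091/(271483*√3698346/616391 + 808922/589393)*(1/6842017) = -279091/(808922/589393 + 271483*√3698346/616391)*(1/6842017) = -279091/(6842017*(808922/589393 + 271483*√3698346/616391))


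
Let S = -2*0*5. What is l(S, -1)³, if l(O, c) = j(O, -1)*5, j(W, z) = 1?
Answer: 125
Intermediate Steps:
S = 0 (S = 0*5 = 0)
l(O, c) = 5 (l(O, c) = 1*5 = 5)
l(S, -1)³ = 5³ = 125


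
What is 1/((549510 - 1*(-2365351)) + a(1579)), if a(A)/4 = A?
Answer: 1/2921177 ≈ 3.4233e-7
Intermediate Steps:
a(A) = 4*A
1/((549510 - 1*(-2365351)) + a(1579)) = 1/((549510 - 1*(-2365351)) + 4*1579) = 1/((549510 + 2365351) + 6316) = 1/(2914861 + 6316) = 1/2921177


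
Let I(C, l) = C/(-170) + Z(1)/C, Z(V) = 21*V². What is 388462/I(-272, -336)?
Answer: 528308320/2071 ≈ 2.5510e+5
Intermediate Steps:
I(C, l) = 21/C - C/170 (I(C, l) = C/(-170) + (21*1²)/C = C*(-1/170) + (21*1)/C = -C/170 + 21/C = 21/C - C/170)
388462/I(-272, -336) = 388462/(21/(-272) - 1/170*(-272)) = 388462/(21*(-1/272) + 8/5) = 388462/(-21/272 + 8/5) = 388462/(2071/1360) = 388462*(1360/2071) = 528308320/2071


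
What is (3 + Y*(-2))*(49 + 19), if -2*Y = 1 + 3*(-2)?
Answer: -136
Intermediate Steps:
Y = 5/2 (Y = -(1 + 3*(-2))/2 = -(1 - 6)/2 = -½*(-5) = 5/2 ≈ 2.5000)
(3 + Y*(-2))*(49 + 19) = (3 + (5/2)*(-2))*(49 + 19) = (3 - 5)*68 = -2*68 = -136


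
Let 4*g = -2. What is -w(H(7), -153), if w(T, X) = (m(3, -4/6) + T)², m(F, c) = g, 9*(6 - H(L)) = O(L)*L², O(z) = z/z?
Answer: -1/324 ≈ -0.0030864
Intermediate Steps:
O(z) = 1
H(L) = 6 - L²/9
g = -½ (g = (¼)*(-2) = -½ ≈ -0.50000)
m(F, c) = -½
w(T, X) = (-½ + T)²
-w(H(7), -153) = -(-1 + 2*(6 - ⅑*7²))²/4 = -(-1 + 2*(6 - ⅑*49))²/4 = -(-1 + 2*(6 - 49/9))²/4 = -(-1 + 2*(5/9))²/4 = -(-1 + 10/9)²/4 = -(⅑)²/4 = -1/(4*81) = -1*1/324 = -1/324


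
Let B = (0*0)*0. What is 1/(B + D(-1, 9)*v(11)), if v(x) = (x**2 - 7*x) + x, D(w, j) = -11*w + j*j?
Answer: 1/5060 ≈ 0.00019763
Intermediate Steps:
D(w, j) = j**2 - 11*w (D(w, j) = -11*w + j**2 = j**2 - 11*w)
v(x) = x**2 - 6*x
B = 0 (B = 0*0 = 0)
1/(B + D(-1, 9)*v(11)) = 1/(0 + (9**2 - 11*(-1))*(11*(-6 + 11))) = 1/(0 + (81 + 11)*(11*5)) = 1/(0 + 92*55) = 1/(0 + 5060) = 1/5060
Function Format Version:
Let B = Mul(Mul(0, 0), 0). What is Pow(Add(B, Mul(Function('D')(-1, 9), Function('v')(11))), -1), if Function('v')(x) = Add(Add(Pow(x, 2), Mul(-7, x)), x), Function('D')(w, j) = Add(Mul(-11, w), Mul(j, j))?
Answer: Rational(1, 5060) ≈ 0.00019763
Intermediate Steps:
Function('D')(w, j) = Add(Pow(j, 2), Mul(-11, w)) (Function('D')(w, j) = Add(Mul(-11, w), Pow(j, 2)) = Add(Pow(j, 2), Mul(-11, w)))
Function('v')(x) = Add(Pow(x, 2), Mul(-6, x))
B = 0 (B = Mul(0, 0) = 0)
Pow(Add(B, Mul(Function('D')(-1, 9), Function('v')(11))), -1) = Pow(Add(0, Mul(Add(Pow(9, 2), Mul(-11, -1)), Mul(11, Add(-6, 11)))), -1) = Pow(Add(0, Mul(Add(81, 11), Mul(11, 5))), -1) = Pow(Add(0, Mul(92, 55)), -1) = Pow(Add(0, 5060), -1) = Pow(5060, -1) = Rational(1, 5060)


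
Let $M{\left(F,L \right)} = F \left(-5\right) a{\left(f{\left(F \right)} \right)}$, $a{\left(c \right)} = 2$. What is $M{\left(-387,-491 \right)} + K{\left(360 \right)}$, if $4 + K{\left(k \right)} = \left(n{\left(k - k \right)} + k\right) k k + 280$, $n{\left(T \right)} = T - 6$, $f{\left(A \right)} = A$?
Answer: $45882546$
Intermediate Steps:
$n{\left(T \right)} = -6 + T$ ($n{\left(T \right)} = T - 6 = -6 + T$)
$M{\left(F,L \right)} = - 10 F$ ($M{\left(F,L \right)} = F \left(-5\right) 2 = - 5 F 2 = - 10 F$)
$K{\left(k \right)} = 276 + k^{2} \left(-6 + k\right)$ ($K{\left(k \right)} = -4 + \left(\left(\left(-6 + \left(k - k\right)\right) + k\right) k k + 280\right) = -4 + \left(\left(\left(-6 + 0\right) + k\right) k k + 280\right) = -4 + \left(\left(-6 + k\right) k k + 280\right) = -4 + \left(k \left(-6 + k\right) k + 280\right) = -4 + \left(k^{2} \left(-6 + k\right) + 280\right) = -4 + \left(280 + k^{2} \left(-6 + k\right)\right) = 276 + k^{2} \left(-6 + k\right)$)
$M{\left(-387,-491 \right)} + K{\left(360 \right)} = \left(-10\right) \left(-387\right) + \left(276 + 360^{3} - 6 \cdot 360^{2}\right) = 3870 + \left(276 + 46656000 - 777600\right) = 3870 + 45878676 = 45882546$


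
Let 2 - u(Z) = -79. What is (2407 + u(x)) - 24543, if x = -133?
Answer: -22055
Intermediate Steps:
u(Z) = 81 (u(Z) = 2 - 1*(-79) = 2 + 79 = 81)
(2407 + u(x)) - 24543 = (2407 + 81) - 24543 = 2488 - 24543 = -22055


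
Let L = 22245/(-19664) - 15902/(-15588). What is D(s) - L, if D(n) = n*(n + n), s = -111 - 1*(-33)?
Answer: 932449752677/76630608 ≈ 12168.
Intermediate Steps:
L = -8514533/76630608 (L = 22245*(-1/19664) - 15902*(-1/15588) = -22245/19664 + 7951/7794 = -8514533/76630608 ≈ -0.11111)
s = -78 (s = -111 + 33 = -78)
D(n) = 2*n**2 (D(n) = n*(2*n) = 2*n**2)
D(s) - L = 2*(-78)**2 - 1*(-8514533/76630608) = 2*6084 + 8514533/76630608 = 12168 + 8514533/76630608 = 932449752677/76630608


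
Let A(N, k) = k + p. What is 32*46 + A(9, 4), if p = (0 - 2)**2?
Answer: 1480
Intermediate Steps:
p = 4 (p = (-2)**2 = 4)
A(N, k) = 4 + k (A(N, k) = k + 4 = 4 + k)
32*46 + A(9, 4) = 32*46 + (4 + 4) = 1472 + 8 = 1480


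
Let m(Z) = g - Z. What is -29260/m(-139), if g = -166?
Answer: 29260/27 ≈ 1083.7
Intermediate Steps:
m(Z) = -166 - Z
-29260/m(-139) = -29260/(-166 - 1*(-139)) = -29260/(-166 + 139) = -29260/(-27) = -29260*(-1/27) = 29260/27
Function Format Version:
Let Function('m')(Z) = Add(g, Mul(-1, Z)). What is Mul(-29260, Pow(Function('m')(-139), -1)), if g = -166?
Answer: Rational(29260, 27) ≈ 1083.7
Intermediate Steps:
Function('m')(Z) = Add(-166, Mul(-1, Z))
Mul(-29260, Pow(Function('m')(-139), -1)) = Mul(-29260, Pow(Add(-166, Mul(-1, -139)), -1)) = Mul(-29260, Pow(Add(-166, 139), -1)) = Mul(-29260, Pow(-27, -1)) = Mul(-29260, Rational(-1, 27)) = Rational(29260, 27)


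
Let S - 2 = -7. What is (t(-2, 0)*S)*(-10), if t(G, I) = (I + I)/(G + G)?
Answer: 0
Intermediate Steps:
S = -5 (S = 2 - 7 = -5)
t(G, I) = I/G (t(G, I) = (2*I)/((2*G)) = (2*I)*(1/(2*G)) = I/G)
(t(-2, 0)*S)*(-10) = ((0/(-2))*(-5))*(-10) = ((0*(-1/2))*(-5))*(-10) = (0*(-5))*(-10) = 0*(-10) = 0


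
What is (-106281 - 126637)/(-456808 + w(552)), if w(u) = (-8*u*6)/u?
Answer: 116459/228428 ≈ 0.50983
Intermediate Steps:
w(u) = -48 (w(u) = (-48*u)/u = -48)
(-106281 - 126637)/(-456808 + w(552)) = (-106281 - 126637)/(-456808 - 48) = -232918/(-456856) = -232918*(-1/456856) = 116459/228428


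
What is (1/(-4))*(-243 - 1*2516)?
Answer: 2759/4 ≈ 689.75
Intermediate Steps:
(1/(-4))*(-243 - 1*2516) = (1*(-¼))*(-243 - 2516) = -¼*(-2759) = 2759/4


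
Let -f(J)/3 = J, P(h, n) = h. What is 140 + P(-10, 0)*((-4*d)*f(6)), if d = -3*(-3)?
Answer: -6340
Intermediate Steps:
d = 9
f(J) = -3*J
140 + P(-10, 0)*((-4*d)*f(6)) = 140 - 10*(-4*9)*(-3*6) = 140 - (-360)*(-18) = 140 - 10*648 = 140 - 6480 = -6340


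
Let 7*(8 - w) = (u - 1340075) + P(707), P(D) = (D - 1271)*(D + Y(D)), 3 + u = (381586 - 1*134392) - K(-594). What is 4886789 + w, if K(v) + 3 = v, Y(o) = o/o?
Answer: 35699178/7 ≈ 5.0999e+6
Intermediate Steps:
Y(o) = 1
K(v) = -3 + v
u = 247788 (u = -3 + ((381586 - 1*134392) - (-3 - 594)) = -3 + ((381586 - 134392) - 1*(-597)) = -3 + (247194 + 597) = -3 + 247791 = 247788)
P(D) = (1 + D)*(-1271 + D) (P(D) = (D - 1271)*(D + 1) = (-1271 + D)*(1 + D) = (1 + D)*(-1271 + D))
w = 1491655/7 (w = 8 - ((247788 - 1340075) + (-1271 + 707**2 - 1270*707))/7 = 8 - (-1092287 + (-1271 + 499849 - 897890))/7 = 8 - (-1092287 - 399312)/7 = 8 - 1/7*(-1491599) = 8 + 1491599/7 = 1491655/7 ≈ 2.1309e+5)
4886789 + w = 4886789 + 1491655/7 = 35699178/7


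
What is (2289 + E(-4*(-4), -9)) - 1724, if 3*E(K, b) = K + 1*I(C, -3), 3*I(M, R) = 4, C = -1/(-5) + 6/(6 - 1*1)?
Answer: 5137/9 ≈ 570.78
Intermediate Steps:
C = 7/5 (C = -1*(-⅕) + 6/(6 - 1) = ⅕ + 6/5 = 7/5 ≈ 1.4000)
I(M, R) = 4/3 (I(M, R) = (⅓)*4 = 4/3)
E(K, b) = 4/9 + K/3 (E(K, b) = (K + 1*(4/3))/3 = (K + 4/3)/3 = (4/3 + K)/3 = 4/9 + K/3)
(2289 + E(-4*(-4), -9)) - 1724 = (2289 + (4/9 + (-4*(-4))/3)) - 1724 = (2289 + (4/9 + (⅓)*16)) - 1724 = (2289 + (4/9 + 16/3)) - 1724 = (2289 + 52/9) - 1724 = 20653/9 - 1724 = 5137/9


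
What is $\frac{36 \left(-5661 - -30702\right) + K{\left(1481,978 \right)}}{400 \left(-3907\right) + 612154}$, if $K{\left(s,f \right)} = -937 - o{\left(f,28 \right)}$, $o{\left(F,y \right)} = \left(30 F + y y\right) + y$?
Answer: $- \frac{9359}{10222} \approx -0.91557$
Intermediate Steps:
$o{\left(F,y \right)} = y + y^{2} + 30 F$ ($o{\left(F,y \right)} = \left(30 F + y^{2}\right) + y = \left(y^{2} + 30 F\right) + y = y + y^{2} + 30 F$)
$K{\left(s,f \right)} = -1749 - 30 f$ ($K{\left(s,f \right)} = -937 - \left(28 + 28^{2} + 30 f\right) = -937 - \left(28 + 784 + 30 f\right) = -937 - \left(812 + 30 f\right) = -1749 - 30 f$)
$\frac{36 \left(-5661 - -30702\right) + K{\left(1481,978 \right)}}{400 \left(-3907\right) + 612154} = \frac{36 \left(-5661 - -30702\right) - 31089}{400 \left(-3907\right) + 612154} = \frac{36 \left(-5661 + 30702\right) - 31089}{-1562800 + 612154} = \frac{36 \cdot 25041 - 31089}{-950646} = \left(901476 - 31089\right) \left(- \frac{1}{950646}\right) = 870387 \left(- \frac{1}{950646}\right) = - \frac{9359}{10222}$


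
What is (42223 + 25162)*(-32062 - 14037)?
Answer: -3106381115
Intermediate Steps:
(42223 + 25162)*(-32062 - 14037) = 67385*(-46099) = -3106381115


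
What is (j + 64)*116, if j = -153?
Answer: -10324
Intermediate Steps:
(j + 64)*116 = (-153 + 64)*116 = -89*116 = -10324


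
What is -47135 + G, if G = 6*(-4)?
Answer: -47159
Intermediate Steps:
G = -24
-47135 + G = -47135 - 24 = -47159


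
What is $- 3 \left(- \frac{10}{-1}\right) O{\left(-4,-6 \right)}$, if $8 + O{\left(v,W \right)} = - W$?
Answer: $60$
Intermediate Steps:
$O{\left(v,W \right)} = -8 - W$
$- 3 \left(- \frac{10}{-1}\right) O{\left(-4,-6 \right)} = - 3 \left(- \frac{10}{-1}\right) \left(-8 - -6\right) = - 3 \left(\left(-10\right) \left(-1\right)\right) \left(-8 + 6\right) = \left(-3\right) 10 \left(-2\right) = \left(-30\right) \left(-2\right) = 60$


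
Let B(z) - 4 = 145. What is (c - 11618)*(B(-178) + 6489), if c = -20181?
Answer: -211081762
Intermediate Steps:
B(z) = 149 (B(z) = 4 + 145 = 149)
(c - 11618)*(B(-178) + 6489) = (-20181 - 11618)*(149 + 6489) = -31799*6638 = -211081762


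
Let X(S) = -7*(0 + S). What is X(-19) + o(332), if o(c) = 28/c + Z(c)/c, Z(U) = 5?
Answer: 44189/332 ≈ 133.10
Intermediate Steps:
X(S) = -7*S
o(c) = 33/c (o(c) = 28/c + 5/c = 33/c)
X(-19) + o(332) = -7*(-19) + 33/332 = 133 + 33*(1/332) = 133 + 33/332 = 44189/332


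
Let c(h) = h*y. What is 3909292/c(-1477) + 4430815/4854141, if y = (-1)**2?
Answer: -18969710264417/7169566257 ≈ -2645.9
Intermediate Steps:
y = 1
c(h) = h (c(h) = h*1 = h)
3909292/c(-1477) + 4430815/4854141 = 3909292/(-1477) + 4430815/4854141 = 3909292*(-1/1477) + 4430815*(1/4854141) = -3909292/1477 + 4430815/4854141 = -18969710264417/7169566257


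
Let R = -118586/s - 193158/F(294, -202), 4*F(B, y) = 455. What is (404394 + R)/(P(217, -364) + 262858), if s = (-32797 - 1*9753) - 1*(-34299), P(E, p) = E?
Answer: 215979563824/141091068625 ≈ 1.5308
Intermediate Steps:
F(B, y) = 455/4 (F(B, y) = (¼)*455 = 455/4)
s = -8251 (s = (-32797 - 9753) + 34299 = -42550 + 34299 = -8251)
R = -903004286/536315 (R = -118586/(-8251) - 193158/455/4 = -118586*(-1/8251) - 193158*4/455 = 118586/8251 - 110376/65 = -903004286/536315 ≈ -1683.7)
(404394 + R)/(P(217, -364) + 262858) = (404394 - 903004286/536315)/(217 + 262858) = (215979563824/536315)/263075 = (215979563824/536315)*(1/263075) = 215979563824/141091068625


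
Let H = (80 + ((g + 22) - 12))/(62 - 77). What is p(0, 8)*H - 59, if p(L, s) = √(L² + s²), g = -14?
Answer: -1493/15 ≈ -99.533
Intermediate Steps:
H = -76/15 (H = (80 + ((-14 + 22) - 12))/(62 - 77) = (80 + (8 - 12))/(-15) = (80 - 4)*(-1/15) = 76*(-1/15) = -76/15 ≈ -5.0667)
p(0, 8)*H - 59 = √(0² + 8²)*(-76/15) - 59 = √(0 + 64)*(-76/15) - 59 = √64*(-76/15) - 59 = 8*(-76/15) - 59 = -608/15 - 59 = -1493/15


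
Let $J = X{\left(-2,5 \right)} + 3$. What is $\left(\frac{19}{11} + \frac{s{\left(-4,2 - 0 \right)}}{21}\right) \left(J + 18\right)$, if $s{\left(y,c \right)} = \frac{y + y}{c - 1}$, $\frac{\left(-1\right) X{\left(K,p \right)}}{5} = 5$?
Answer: $- \frac{1244}{231} \approx -5.3853$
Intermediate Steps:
$X{\left(K,p \right)} = -25$ ($X{\left(K,p \right)} = \left(-5\right) 5 = -25$)
$s{\left(y,c \right)} = \frac{2 y}{-1 + c}$
$J = -22$ ($J = -25 + 3 = -22$)
$\left(\frac{19}{11} + \frac{s{\left(-4,2 - 0 \right)}}{21}\right) \left(J + 18\right) = \left(\frac{19}{11} + \frac{2 \left(-4\right) \frac{1}{-1 + \left(2 - 0\right)}}{21}\right) \left(-22 + 18\right) = \left(19 \cdot \frac{1}{11} + 2 \left(-4\right) \frac{1}{-1 + \left(2 + 0\right)} \frac{1}{21}\right) \left(-4\right) = \left(\frac{19}{11} + 2 \left(-4\right) \frac{1}{-1 + 2} \cdot \frac{1}{21}\right) \left(-4\right) = \left(\frac{19}{11} + 2 \left(-4\right) 1^{-1} \cdot \frac{1}{21}\right) \left(-4\right) = \left(\frac{19}{11} + 2 \left(-4\right) 1 \cdot \frac{1}{21}\right) \left(-4\right) = \left(\frac{19}{11} - \frac{8}{21}\right) \left(-4\right) = \frac{311}{231} \left(-4\right) = - \frac{1244}{231}$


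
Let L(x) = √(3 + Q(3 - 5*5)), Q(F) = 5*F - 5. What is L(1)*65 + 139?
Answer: 139 + 260*I*√7 ≈ 139.0 + 687.9*I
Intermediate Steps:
Q(F) = -5 + 5*F
L(x) = 4*I*√7 (L(x) = √(3 + (-5 + 5*(3 - 5*5))) = √(3 + (-5 + 5*(3 - 25))) = √(3 + (-5 + 5*(-22))) = √(3 + (-5 - 110)) = √(3 - 115) = √(-112) = 4*I*√7)
L(1)*65 + 139 = (4*I*√7)*65 + 139 = 260*I*√7 + 139 = 139 + 260*I*√7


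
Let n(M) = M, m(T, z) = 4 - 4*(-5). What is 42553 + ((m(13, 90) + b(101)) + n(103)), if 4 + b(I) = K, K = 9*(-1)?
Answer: 42667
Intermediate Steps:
K = -9
m(T, z) = 24 (m(T, z) = 4 + 20 = 24)
b(I) = -13 (b(I) = -4 - 9 = -13)
42553 + ((m(13, 90) + b(101)) + n(103)) = 42553 + ((24 - 13) + 103) = 42553 + (11 + 103) = 42553 + 114 = 42667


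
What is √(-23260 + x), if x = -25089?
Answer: I*√48349 ≈ 219.88*I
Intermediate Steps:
√(-23260 + x) = √(-23260 - 25089) = √(-48349) = I*√48349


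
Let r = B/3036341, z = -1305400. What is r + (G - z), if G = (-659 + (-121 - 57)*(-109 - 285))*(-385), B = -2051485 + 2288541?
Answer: -77249691764349/3036341 ≈ -2.5442e+7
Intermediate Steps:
B = 237056
G = -26747105 (G = (-659 - 178*(-394))*(-385) = (-659 + 70132)*(-385) = 69473*(-385) = -26747105)
r = 237056/3036341 ≈ 0.078073
r + (G - z) = 237056/3036341 + (-26747105 - 1*(-1305400)) = 237056/3036341 + (-26747105 + 1305400) = 237056/3036341 - 25441705 = -77249691764349/3036341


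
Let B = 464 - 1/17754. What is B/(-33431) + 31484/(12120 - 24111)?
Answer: -6261867918907/2372355294078 ≈ -2.6395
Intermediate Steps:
B = 8237855/17754 (B = 464 - 1*1/17754 = 464 - 1/17754 = 8237855/17754 ≈ 464.00)
B/(-33431) + 31484/(12120 - 24111) = (8237855/17754)/(-33431) + 31484/(12120 - 24111) = (8237855/17754)*(-1/33431) + 31484/(-11991) = -8237855/593533974 + 31484*(-1/11991) = -8237855/593533974 - 31484/11991 = -6261867918907/2372355294078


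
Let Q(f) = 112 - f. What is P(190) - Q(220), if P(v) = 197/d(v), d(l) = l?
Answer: 20717/190 ≈ 109.04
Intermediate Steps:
P(v) = 197/v
P(190) - Q(220) = 197/190 - (112 - 1*220) = 197*(1/190) - (112 - 220) = 197/190 - 1*(-108) = 197/190 + 108 = 20717/190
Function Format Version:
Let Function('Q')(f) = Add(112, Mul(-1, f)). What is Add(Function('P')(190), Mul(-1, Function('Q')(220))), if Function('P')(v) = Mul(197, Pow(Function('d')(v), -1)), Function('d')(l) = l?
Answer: Rational(20717, 190) ≈ 109.04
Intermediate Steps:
Function('P')(v) = Mul(197, Pow(v, -1))
Add(Function('P')(190), Mul(-1, Function('Q')(220))) = Add(Mul(197, Pow(190, -1)), Mul(-1, Add(112, Mul(-1, 220)))) = Add(Mul(197, Rational(1, 190)), Mul(-1, Add(112, -220))) = Add(Rational(197, 190), Mul(-1, -108)) = Add(Rational(197, 190), 108) = Rational(20717, 190)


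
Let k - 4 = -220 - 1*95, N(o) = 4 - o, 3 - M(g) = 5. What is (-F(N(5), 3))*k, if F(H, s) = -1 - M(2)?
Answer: 311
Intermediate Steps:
M(g) = -2 (M(g) = 3 - 1*5 = 3 - 5 = -2)
F(H, s) = 1 (F(H, s) = -1 - 1*(-2) = -1 + 2 = 1)
k = -311 (k = 4 + (-220 - 1*95) = 4 + (-220 - 95) = 4 - 315 = -311)
(-F(N(5), 3))*k = -1*1*(-311) = -1*(-311) = 311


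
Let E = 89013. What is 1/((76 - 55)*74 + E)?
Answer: 1/90567 ≈ 1.1042e-5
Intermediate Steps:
1/((76 - 55)*74 + E) = 1/((76 - 55)*74 + 89013) = 1/(21*74 + 89013) = 1/(1554 + 89013) = 1/90567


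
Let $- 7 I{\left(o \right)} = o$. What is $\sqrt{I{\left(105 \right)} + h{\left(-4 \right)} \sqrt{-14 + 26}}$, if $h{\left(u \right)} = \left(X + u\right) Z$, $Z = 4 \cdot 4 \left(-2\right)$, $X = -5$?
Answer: $\sqrt{-15 + 576 \sqrt{3}} \approx 31.347$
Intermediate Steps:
$Z = -32$ ($Z = 16 \left(-2\right) = -32$)
$I{\left(o \right)} = - \frac{o}{7}$
$h{\left(u \right)} = 160 - 32 u$ ($h{\left(u \right)} = \left(-5 + u\right) \left(-32\right) = 160 - 32 u$)
$\sqrt{I{\left(105 \right)} + h{\left(-4 \right)} \sqrt{-14 + 26}} = \sqrt{\left(- \frac{1}{7}\right) 105 + \left(160 - -128\right) \sqrt{-14 + 26}} = \sqrt{-15 + \left(160 + 128\right) \sqrt{12}} = \sqrt{-15 + 288 \cdot 2 \sqrt{3}} = \sqrt{-15 + 576 \sqrt{3}}$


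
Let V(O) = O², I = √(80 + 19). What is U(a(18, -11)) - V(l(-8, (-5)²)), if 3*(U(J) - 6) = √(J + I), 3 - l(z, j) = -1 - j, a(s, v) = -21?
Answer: -835 + I*√(21 - 3*√11)/3 ≈ -835.0 + 1.1081*I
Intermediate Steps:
l(z, j) = 4 + j (l(z, j) = 3 - (-1 - j) = 3 + (1 + j) = 4 + j)
I = 3*√11 (I = √99 = 3*√11 ≈ 9.9499)
U(J) = 6 + √(J + 3*√11)/3
U(a(18, -11)) - V(l(-8, (-5)²)) = (6 + √(-21 + 3*√11)/3) - (4 + (-5)²)² = (6 + √(-21 + 3*√11)/3) - (4 + 25)² = (6 + √(-21 + 3*√11)/3) - 1*29² = (6 + √(-21 + 3*√11)/3) - 1*841 = (6 + √(-21 + 3*√11)/3) - 841 = -835 + √(-21 + 3*√11)/3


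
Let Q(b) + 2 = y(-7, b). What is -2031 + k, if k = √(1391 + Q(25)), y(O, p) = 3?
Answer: -2031 + 4*√87 ≈ -1993.7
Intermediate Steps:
Q(b) = 1 (Q(b) = -2 + 3 = 1)
k = 4*√87 (k = √(1391 + 1) = √1392 = 4*√87 ≈ 37.310)
-2031 + k = -2031 + 4*√87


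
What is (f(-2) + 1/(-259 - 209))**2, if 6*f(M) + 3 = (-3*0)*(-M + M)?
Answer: 55225/219024 ≈ 0.25214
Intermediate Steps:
f(M) = -1/2 (f(M) = -1/2 + ((-3*0)*(-M + M))/6 = -1/2 + (0*0)/6 = -1/2 + (1/6)*0 = -1/2 + 0 = -1/2)
(f(-2) + 1/(-259 - 209))**2 = (-1/2 + 1/(-259 - 209))**2 = (-1/2 + 1/(-468))**2 = (-1/2 - 1/468)**2 = (-235/468)**2 = 55225/219024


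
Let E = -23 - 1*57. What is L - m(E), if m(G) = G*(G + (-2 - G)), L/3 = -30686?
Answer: -92218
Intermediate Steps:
L = -92058 (L = 3*(-30686) = -92058)
E = -80 (E = -23 - 57 = -80)
m(G) = -2*G (m(G) = G*(-2) = -2*G)
L - m(E) = -92058 - (-2)*(-80) = -92058 - 1*160 = -92058 - 160 = -92218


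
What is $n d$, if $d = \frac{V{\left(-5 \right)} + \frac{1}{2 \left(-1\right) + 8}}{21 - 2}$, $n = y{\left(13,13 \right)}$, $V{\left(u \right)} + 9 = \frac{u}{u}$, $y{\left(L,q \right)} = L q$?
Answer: $- \frac{7943}{114} \approx -69.675$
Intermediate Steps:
$V{\left(u \right)} = -8$ ($V{\left(u \right)} = -9 + \frac{u}{u} = -9 + 1 = -8$)
$n = 169$ ($n = 13 \cdot 13 = 169$)
$d = - \frac{47}{114}$ ($d = \frac{-8 + \frac{1}{2 \left(-1\right) + 8}}{21 - 2} = \frac{-8 + \frac{1}{-2 + 8}}{19} = \left(-8 + \frac{1}{6}\right) \frac{1}{19} = \left(- \frac{47}{6}\right) \frac{1}{19} = - \frac{47}{114} \approx -0.41228$)
$n d = 169 \left(- \frac{47}{114}\right) = - \frac{7943}{114}$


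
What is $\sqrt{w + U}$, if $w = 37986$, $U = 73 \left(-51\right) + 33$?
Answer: $2 \sqrt{8574} \approx 185.19$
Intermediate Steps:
$U = -3690$ ($U = -3723 + 33 = -3690$)
$\sqrt{w + U} = \sqrt{37986 - 3690} = \sqrt{34296} = 2 \sqrt{8574}$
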